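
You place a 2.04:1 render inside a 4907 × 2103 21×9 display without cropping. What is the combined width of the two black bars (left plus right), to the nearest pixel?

617 px

Since 2.040 < 2.333, the render is height-limited.
Content width = 2103 × 2.040 ≈ 4290.12 px.
4907 − 4290.12 = 616.88 px of bars.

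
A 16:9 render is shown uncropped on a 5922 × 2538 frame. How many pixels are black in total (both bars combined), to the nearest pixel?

3578580 pixels

16:9 (1.778) < 21:9 (2.333), so the render fills the height.
The render is 2538 × 16/9 ≈ 4512.0000 px wide.
Black = 5922 − 4512.0000 = 1410.0000 px.
That's 1410.0000 × 2538 ≈ 3578580 black pixels.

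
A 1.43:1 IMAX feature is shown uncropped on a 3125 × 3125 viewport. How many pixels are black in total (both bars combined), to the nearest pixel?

2936517 pixels

Since 1.430 > 1.000, the feature is width-limited.
Content height = 3125 / 1.430 ≈ 2185.3147 px.
Leftover height: 3125 − 2185.3147 = 939.6853 px.
That's 939.6853 × 3125 ≈ 2936517 black pixels.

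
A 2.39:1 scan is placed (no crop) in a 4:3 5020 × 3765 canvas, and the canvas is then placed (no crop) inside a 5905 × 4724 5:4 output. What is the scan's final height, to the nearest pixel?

2471 px

First fit — 2.39:1 into 5020×3765 spans the width: 5020.00 × 2100.42.
The 4:3 canvas is width-limited in 5905×4724, giving 5905.00 × 4428.75; scale factor 1.1763.
The scan scales with it: height 2100.42 × 1.1763 ≈ 2470.71.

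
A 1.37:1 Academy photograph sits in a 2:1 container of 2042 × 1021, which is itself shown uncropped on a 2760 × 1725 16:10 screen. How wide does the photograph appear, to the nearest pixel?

Inside the 2042×1021 canvas the photograph is height-limited at 1398.77 × 1021.00.
2:1 in 2760×1725: fills the width, so the intermediate becomes 2760.00 × 1380.00 — a scale of ×1.3516.
Applying the same ×1.3516: 1398.77 → 1890.60.

1891 px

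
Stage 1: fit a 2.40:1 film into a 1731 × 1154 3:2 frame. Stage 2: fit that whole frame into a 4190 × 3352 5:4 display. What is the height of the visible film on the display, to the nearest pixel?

1746 px

First fit — 2.40:1 into 1731×1154 spans the width: 1731.00 × 721.25.
Second fit — the 3:2 canvas into 4190×3352 spans the width: 4190.00 × 2793.33 (×2.4206 from 1731×1154).
So the film's height is 721.25 × 2.4206 ≈ 1745.83.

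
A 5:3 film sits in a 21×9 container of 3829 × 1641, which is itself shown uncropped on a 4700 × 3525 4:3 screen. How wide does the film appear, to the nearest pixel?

3357 px

5:3 in 3829×1641: fills the height, so the film is 2735.00 × 1641.00.
The 21×9 canvas is width-limited in 4700×3525, giving 4700.00 × 2014.29; scale factor 1.2275.
So the film's width is 2735.00 × 1.2275 ≈ 3357.14.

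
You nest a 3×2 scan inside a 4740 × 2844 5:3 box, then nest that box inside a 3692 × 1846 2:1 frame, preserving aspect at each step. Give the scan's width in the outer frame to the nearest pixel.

Inside the 4740×2844 canvas the scan is height-limited at 4266.00 × 2844.00.
Second fit — the 5:3 canvas into 3692×1846 spans the height: 3076.67 × 1846.00 (×0.6491 from 4740×2844).
The scan scales with it: width 4266.00 × 0.6491 ≈ 2769.00.

2769 px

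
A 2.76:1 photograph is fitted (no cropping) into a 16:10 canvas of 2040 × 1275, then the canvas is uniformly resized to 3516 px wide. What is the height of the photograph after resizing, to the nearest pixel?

1274 px

In the 2040×1275 frame the photograph fills the width: height = 2040 / 2.760 ≈ 739.13 px.
Scaling 2040 → 3516 is ×1.7235, so the height becomes 739.13 × 1.7235 ≈ 1273.91 px.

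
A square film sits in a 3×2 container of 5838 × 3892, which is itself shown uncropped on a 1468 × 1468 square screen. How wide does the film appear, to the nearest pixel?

979 px

Inside the 5838×3892 canvas the film is height-limited at 3892.00 × 3892.00.
Second fit — the 3×2 canvas into 1468×1468 spans the width: 1468.00 × 978.67 (×0.2515 from 5838×3892).
Applying the same ×0.2515: 3892.00 → 978.67.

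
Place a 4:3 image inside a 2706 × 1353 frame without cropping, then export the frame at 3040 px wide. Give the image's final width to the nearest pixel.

In the 2706×1353 frame the image fills the height: width = 1353 × 4/3 ≈ 1804.00 px.
The frame scales by 3040/2706 = 1.1234; 1804.00 × 1.1234 ≈ 2026.67 px.

2027 px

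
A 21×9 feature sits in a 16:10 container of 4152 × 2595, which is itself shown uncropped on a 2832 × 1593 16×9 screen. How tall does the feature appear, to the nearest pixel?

First fit — 21×9 into 4152×2595 spans the width: 4152.00 × 1779.43.
Second fit — the 16:10 canvas into 2832×1593 spans the height: 2548.80 × 1593.00 (×0.6139 from 4152×2595).
The feature scales with it: height 1779.43 × 0.6139 ≈ 1092.34.

1092 px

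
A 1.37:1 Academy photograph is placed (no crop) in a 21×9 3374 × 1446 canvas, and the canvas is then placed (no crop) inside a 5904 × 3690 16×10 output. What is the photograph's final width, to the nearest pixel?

First fit — 1.37:1 Academy into 3374×1446 spans the height: 1981.02 × 1446.00.
Second fit — the 21×9 canvas into 5904×3690 spans the width: 5904.00 × 2530.29 (×1.7499 from 3374×1446).
The photograph scales with it: width 1981.02 × 1.7499 ≈ 3466.49.

3466 px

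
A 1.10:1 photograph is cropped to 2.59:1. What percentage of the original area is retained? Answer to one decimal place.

42.5%

2.59:1 is wider than 1.10:1, so the crop keeps the full width and trims the height.
Fraction kept = (1.100)/(2.590) ≈ 42.47%.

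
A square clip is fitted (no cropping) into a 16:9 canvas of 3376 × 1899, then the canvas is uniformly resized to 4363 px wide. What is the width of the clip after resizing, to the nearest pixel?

At 3376×1899 the clip is height-limited, so width = 1899 × 1/1 ≈ 1899.00 px.
Scaling 3376 → 4363 is ×1.2924, so the width becomes 1899.00 × 1.2924 ≈ 2454.19 px.

2454 px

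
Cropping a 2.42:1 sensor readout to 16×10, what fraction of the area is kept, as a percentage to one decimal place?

66.1%

16×10 is narrower than 2.42:1, so the crop keeps the full height and trims the width.
(1.600)/(2.420) ≈ 0.661 of the area survives.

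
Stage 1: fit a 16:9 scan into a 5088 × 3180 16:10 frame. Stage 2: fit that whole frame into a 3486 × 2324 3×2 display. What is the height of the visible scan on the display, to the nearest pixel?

1961 px

Inside the 5088×3180 canvas the scan is width-limited at 5088.00 × 2862.00.
Second fit — the 16:10 canvas into 3486×2324 spans the width: 3486.00 × 2178.75 (×0.6851 from 5088×3180).
Applying the same ×0.6851: 2862.00 → 1960.88.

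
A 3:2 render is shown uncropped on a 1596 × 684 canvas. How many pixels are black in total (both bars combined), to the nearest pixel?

389880 pixels

3:2 (1.500) < 21:9 (2.333), so the render fills the height.
The render is 684 × 3/2 ≈ 1026.0000 px wide.
Black = 1596 − 1026.0000 = 570.0000 px.
Bar area = 570.0000 × 684 ≈ 389880 px.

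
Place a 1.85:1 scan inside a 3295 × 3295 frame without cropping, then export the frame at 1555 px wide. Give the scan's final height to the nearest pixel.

At 3295×3295 the scan is width-limited, so height = 3295 / 1.850 ≈ 1781.08 px.
The frame scales by 1555/3295 = 0.4719; 1781.08 × 0.4719 ≈ 840.54 px.

841 px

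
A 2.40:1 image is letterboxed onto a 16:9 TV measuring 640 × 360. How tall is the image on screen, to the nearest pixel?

267 px

2.40:1 is wider than 16:9, so it spans the full width.
Content height = 640 / 2.400 ≈ 266.67 px.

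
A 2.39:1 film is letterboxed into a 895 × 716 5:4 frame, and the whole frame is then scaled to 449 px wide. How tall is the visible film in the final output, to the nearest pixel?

Fitted into 895×716, the film spans the width; its height is 895 / 2.390 ≈ 374.48 px.
Scaling 895 → 449 is ×0.5017, so the height becomes 374.48 × 0.5017 ≈ 187.87 px.

188 px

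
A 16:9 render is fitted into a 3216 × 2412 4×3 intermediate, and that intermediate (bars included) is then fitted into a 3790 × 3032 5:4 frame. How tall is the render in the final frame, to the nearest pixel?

First fit — 16:9 into 3216×2412 spans the width: 3216.00 × 1809.00.
Second fit — the 4×3 canvas into 3790×3032 spans the width: 3790.00 × 2842.50 (×1.1785 from 3216×2412).
So the render's height is 1809.00 × 1.1785 ≈ 2131.88.

2132 px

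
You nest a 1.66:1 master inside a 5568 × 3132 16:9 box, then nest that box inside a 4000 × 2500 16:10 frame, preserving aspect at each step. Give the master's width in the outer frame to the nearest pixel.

3735 px

Inside the 5568×3132 canvas the master is height-limited at 5199.12 × 3132.00.
Second fit — the 16:9 canvas into 4000×2500 spans the width: 4000.00 × 2250.00 (×0.7184 from 5568×3132).
The master scales with it: width 5199.12 × 0.7184 ≈ 3735.00.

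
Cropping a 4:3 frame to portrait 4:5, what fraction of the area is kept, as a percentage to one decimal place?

The height stays; only width is cut (since portrait 4:5 is narrower than 4:3).
Fraction kept = (0.800)/(1.333) ≈ 60.00%.

60.0%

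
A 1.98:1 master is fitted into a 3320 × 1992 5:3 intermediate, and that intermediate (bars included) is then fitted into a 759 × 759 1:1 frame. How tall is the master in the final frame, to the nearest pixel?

Inside the 3320×1992 canvas the master is width-limited at 3320.00 × 1676.77.
Second fit — the 5:3 canvas into 759×759 spans the width: 759.00 × 455.40 (×0.2286 from 3320×1992).
Applying the same ×0.2286: 1676.77 → 383.33.

383 px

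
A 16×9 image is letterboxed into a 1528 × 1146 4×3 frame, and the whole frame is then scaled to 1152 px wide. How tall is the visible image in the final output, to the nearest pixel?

648 px

Fitted into 1528×1146, the image spans the width; its height is 1528 × 9/16 ≈ 859.50 px.
The frame scales by 1152/1528 = 0.7539; 859.50 × 0.7539 ≈ 648.00 px.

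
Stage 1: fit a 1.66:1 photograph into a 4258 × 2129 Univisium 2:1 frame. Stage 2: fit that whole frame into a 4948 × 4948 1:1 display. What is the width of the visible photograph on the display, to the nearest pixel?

4107 px

1.66:1 in 4258×2129: fills the height, so the photograph is 3534.14 × 2129.00.
Second fit — the Univisium 2:1 canvas into 4948×4948 spans the width: 4948.00 × 2474.00 (×1.1620 from 4258×2129).
So the photograph's width is 3534.14 × 1.1620 ≈ 4106.84.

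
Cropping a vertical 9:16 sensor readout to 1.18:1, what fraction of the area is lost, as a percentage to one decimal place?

Going from vertical 9:16 to 1.18:1 means cutting height while keeping width.
Area ratio = (0.562)/(1.180) = 47.67%; the remaining 52.33% is cropped out.

52.3%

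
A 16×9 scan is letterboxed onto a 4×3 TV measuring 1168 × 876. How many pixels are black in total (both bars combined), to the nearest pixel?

Since 1.778 > 1.333, the scan is width-limited.
That makes the image 657.0000 px tall (1168 × 9/16).
876 − 657.0000 = 219.0000 px of bars.
Bar area = 219.0000 × 1168 ≈ 255792 px.

255792 pixels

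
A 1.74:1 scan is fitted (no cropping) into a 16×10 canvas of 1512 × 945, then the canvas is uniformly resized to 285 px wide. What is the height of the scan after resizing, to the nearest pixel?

164 px

In the 1512×945 frame the scan fills the width: height = 1512 / 1.740 ≈ 868.97 px.
The frame scales by 285/1512 = 0.1885; 868.97 × 0.1885 ≈ 163.79 px.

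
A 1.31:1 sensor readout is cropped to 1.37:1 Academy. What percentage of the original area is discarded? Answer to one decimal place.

The width stays; only height is cut (since 1.37:1 Academy is wider than 1.31:1).
Area ratio = (1.310)/(1.370) = 95.62%; the remaining 4.38% is cropped out.

4.4%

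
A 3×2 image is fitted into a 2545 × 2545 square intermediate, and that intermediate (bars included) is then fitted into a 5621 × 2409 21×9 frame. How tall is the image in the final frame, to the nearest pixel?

Inside the 2545×2545 canvas the image is width-limited at 2545.00 × 1696.67.
square in 5621×2409: fills the height, so the intermediate becomes 2409.00 × 2409.00 — a scale of ×0.9466.
So the image's height is 1696.67 × 0.9466 ≈ 1606.00.

1606 px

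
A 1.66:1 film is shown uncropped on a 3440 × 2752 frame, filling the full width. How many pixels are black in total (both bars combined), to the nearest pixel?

The film is 3440 / 1.660 ≈ 2072.2892 px tall.
Black = 2752 − 2072.2892 = 679.7108 px.
That's 679.7108 × 3440 ≈ 2338205 black pixels.

2338205 pixels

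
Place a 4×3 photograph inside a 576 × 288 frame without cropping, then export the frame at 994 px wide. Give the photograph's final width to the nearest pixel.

At 576×288 the photograph is height-limited, so width = 288 × 4/3 ≈ 384.00 px.
Resizing to 994 px wide multiplies everything by 1.7257: 384.00 → 662.67 px.

663 px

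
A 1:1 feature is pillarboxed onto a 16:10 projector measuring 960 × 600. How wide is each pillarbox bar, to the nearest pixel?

1:1 is narrower than 16:10, so it spans the full height.
Content width = 600 × 1/1 ≈ 600.00 px.
960 − 600.00 = 360.00 px of bars (180.00 each).

180 px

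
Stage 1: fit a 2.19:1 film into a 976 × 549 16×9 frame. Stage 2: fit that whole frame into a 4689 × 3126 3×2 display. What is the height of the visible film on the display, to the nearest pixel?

2.19:1 in 976×549: fills the width, so the film is 976.00 × 445.66.
The 16×9 canvas is width-limited in 4689×3126, giving 4689.00 × 2637.56; scale factor 4.8043.
The film scales with it: height 445.66 × 4.8043 ≈ 2141.10.

2141 px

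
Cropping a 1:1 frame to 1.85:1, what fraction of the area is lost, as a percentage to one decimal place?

45.9%

The width stays; only height is cut (since 1.85:1 is wider than 1:1).
(1.000)/(1.850) ≈ 0.541 of the area survives, leaving 45.95% discarded.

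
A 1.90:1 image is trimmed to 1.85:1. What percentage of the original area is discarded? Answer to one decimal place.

2.6%

The height stays; only width is cut (since 1.85:1 is narrower than 1.90:1).
Fraction kept = (1.850)/(1.900) ≈ 97.37%, so 2.63% is lost.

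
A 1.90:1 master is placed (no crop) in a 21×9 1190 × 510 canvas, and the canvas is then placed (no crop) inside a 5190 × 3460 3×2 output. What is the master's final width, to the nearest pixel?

First fit — 1.90:1 into 1190×510 spans the height: 969.00 × 510.00.
The 21×9 canvas is width-limited in 5190×3460, giving 5190.00 × 2224.29; scale factor 4.3613.
So the master's width is 969.00 × 4.3613 ≈ 4226.14.

4226 px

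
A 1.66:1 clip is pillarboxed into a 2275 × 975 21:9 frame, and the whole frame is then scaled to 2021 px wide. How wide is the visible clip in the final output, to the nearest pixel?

1438 px

Fitted into 2275×975, the clip spans the height; its width is 975 × 1.660 ≈ 1618.50 px.
Scaling 2275 → 2021 is ×0.8884, so the width becomes 1618.50 × 0.8884 ≈ 1437.80 px.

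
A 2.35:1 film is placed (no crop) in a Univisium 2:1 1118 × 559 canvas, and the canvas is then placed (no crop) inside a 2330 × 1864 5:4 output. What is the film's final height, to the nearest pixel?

Inside the 1118×559 canvas the film is width-limited at 1118.00 × 475.74.
Univisium 2:1 in 2330×1864: fills the width, so the intermediate becomes 2330.00 × 1165.00 — a scale of ×2.0841.
The film scales with it: height 475.74 × 2.0841 ≈ 991.49.

991 px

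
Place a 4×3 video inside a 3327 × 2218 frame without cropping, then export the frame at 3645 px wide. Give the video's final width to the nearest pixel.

3240 px

Fitted into 3327×2218, the video spans the height; its width is 2218 × 4/3 ≈ 2957.33 px.
Resizing to 3645 px wide multiplies everything by 1.0956: 2957.33 → 3240.00 px.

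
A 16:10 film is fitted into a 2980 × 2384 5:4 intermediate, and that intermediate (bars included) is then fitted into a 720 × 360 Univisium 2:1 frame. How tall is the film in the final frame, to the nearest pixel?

16:10 in 2980×2384: fills the width, so the film is 2980.00 × 1862.50.
The 5:4 canvas is height-limited in 720×360, giving 450.00 × 360.00; scale factor 0.1510.
The film scales with it: height 1862.50 × 0.1510 ≈ 281.25.

281 px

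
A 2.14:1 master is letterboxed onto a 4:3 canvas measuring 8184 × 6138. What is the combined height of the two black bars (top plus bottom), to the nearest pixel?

2314 px

2.14:1 is wider than 4:3, so it spans the full width.
The master is 8184 / 2.140 ≈ 3824.30 px tall.
Black = 6138 − 3824.30 = 2313.70 px.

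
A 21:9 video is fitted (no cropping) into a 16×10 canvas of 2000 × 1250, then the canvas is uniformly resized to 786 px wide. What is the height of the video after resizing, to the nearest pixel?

In the 2000×1250 frame the video fills the width: height = 2000 × 9/21 ≈ 857.14 px.
The frame scales by 786/2000 = 0.3930; 857.14 × 0.3930 ≈ 336.86 px.

337 px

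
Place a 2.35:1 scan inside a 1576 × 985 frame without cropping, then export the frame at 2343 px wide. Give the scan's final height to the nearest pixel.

In the 1576×985 frame the scan fills the width: height = 1576 / 2.350 ≈ 670.64 px.
Scaling 1576 → 2343 is ×1.4867, so the height becomes 670.64 × 1.4867 ≈ 997.02 px.

997 px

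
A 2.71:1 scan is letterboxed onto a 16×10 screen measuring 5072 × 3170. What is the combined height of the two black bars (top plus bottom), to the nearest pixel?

1298 px

2.71:1 (2.710) > 16×10 (1.600), so the scan fills the width.
The scan is 5072 / 2.710 ≈ 1871.59 px tall.
3170 − 1871.59 = 1298.41 px of bars.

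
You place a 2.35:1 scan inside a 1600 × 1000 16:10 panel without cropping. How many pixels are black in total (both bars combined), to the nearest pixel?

2.35:1 (2.350) > 16:10 (1.600), so the scan fills the width.
Content height = 1600 / 2.350 ≈ 680.8511 px.
1000 − 680.8511 = 319.1489 px of bars.
Across the 1600-px span: 319.1489 × 1600 ≈ 510638 px.

510638 pixels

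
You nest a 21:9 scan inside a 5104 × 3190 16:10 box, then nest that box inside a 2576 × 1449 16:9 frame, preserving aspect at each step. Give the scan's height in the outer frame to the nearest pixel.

Inside the 5104×3190 canvas the scan is width-limited at 5104.00 × 2187.43.
16:10 in 2576×1449: fills the height, so the intermediate becomes 2318.40 × 1449.00 — a scale of ×0.4542.
Applying the same ×0.4542: 2187.43 → 993.60.

994 px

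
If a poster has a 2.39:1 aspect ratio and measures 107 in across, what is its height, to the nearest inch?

45 in

107 / 2.390 = 44.77.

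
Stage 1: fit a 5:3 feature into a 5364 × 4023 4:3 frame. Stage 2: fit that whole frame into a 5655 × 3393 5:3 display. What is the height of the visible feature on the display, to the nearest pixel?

2714 px

Inside the 5364×4023 canvas the feature is width-limited at 5364.00 × 3218.40.
Second fit — the 4:3 canvas into 5655×3393 spans the height: 4524.00 × 3393.00 (×0.8434 from 5364×4023).
The feature scales with it: height 3218.40 × 0.8434 ≈ 2714.40.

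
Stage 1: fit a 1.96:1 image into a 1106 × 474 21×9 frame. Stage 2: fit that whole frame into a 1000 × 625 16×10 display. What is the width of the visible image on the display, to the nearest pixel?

1.96:1 in 1106×474: fills the height, so the image is 929.04 × 474.00.
The 21×9 canvas is width-limited in 1000×625, giving 1000.00 × 428.57; scale factor 0.9042.
The image scales with it: width 929.04 × 0.9042 ≈ 840.00.

840 px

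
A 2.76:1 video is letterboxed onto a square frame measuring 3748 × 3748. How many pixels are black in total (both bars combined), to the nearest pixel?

2.76:1 (2.760) > square (1.000), so the video fills the width.
That makes the image 1357.9710 px tall (3748 / 2.760).
Leftover height: 3748 − 1357.9710 = 2390.0290 px.
Bar area = 2390.0290 × 3748 ≈ 8957829 px.

8957829 pixels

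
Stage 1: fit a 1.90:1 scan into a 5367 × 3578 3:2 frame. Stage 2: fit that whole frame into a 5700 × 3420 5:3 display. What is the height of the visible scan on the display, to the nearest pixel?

1.90:1 in 5367×3578: fills the width, so the scan is 5367.00 × 2824.74.
Second fit — the 3:2 canvas into 5700×3420 spans the height: 5130.00 × 3420.00 (×0.9558 from 5367×3578).
The scan scales with it: height 2824.74 × 0.9558 ≈ 2700.00.

2700 px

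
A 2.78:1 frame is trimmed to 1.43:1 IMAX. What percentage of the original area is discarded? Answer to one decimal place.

48.6%

1.43:1 IMAX is narrower than 2.78:1, so the crop keeps the full height and trims the width.
Fraction kept = (1.430)/(2.780) ≈ 51.44%, so 48.56% is lost.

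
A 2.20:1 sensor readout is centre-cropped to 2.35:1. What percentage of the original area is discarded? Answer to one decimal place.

6.4%

2.35:1 is wider than 2.20:1, so the crop keeps the full width and trims the height.
(2.200)/(2.350) ≈ 0.936 of the area survives, leaving 6.38% discarded.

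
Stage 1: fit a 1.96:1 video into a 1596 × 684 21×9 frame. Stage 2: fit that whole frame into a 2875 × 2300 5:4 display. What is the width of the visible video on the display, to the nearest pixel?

2415 px

Inside the 1596×684 canvas the video is height-limited at 1340.64 × 684.00.
Second fit — the 21×9 canvas into 2875×2300 spans the width: 2875.00 × 1232.14 (×1.8014 from 1596×684).
So the video's width is 1340.64 × 1.8014 ≈ 2415.00.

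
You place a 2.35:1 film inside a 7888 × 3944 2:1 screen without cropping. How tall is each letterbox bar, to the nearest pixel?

2.35:1 (2.350) > 2:1 (2.000), so the film fills the width.
The film is 7888 / 2.350 ≈ 3356.60 px tall.
Black = 3944 − 3356.60 = 587.40 px, or 293.70 per bar.

294 px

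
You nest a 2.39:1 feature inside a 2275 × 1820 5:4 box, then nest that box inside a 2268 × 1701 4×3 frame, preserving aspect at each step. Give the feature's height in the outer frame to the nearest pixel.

First fit — 2.39:1 into 2275×1820 spans the width: 2275.00 × 951.88.
The 5:4 canvas is height-limited in 2268×1701, giving 2126.25 × 1701.00; scale factor 0.9346.
So the feature's height is 951.88 × 0.9346 ≈ 889.64.

890 px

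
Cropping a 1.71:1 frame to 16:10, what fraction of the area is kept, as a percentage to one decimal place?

The height stays; only width is cut (since 16:10 is narrower than 1.71:1).
Area ratio = (1.600)/(1.710) = 93.57% retained.

93.6%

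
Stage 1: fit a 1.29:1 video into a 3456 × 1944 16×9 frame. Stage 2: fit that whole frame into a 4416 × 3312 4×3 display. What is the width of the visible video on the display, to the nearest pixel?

3204 px

Inside the 3456×1944 canvas the video is height-limited at 2507.76 × 1944.00.
The 16×9 canvas is width-limited in 4416×3312, giving 4416.00 × 2484.00; scale factor 1.2778.
So the video's width is 2507.76 × 1.2778 ≈ 3204.36.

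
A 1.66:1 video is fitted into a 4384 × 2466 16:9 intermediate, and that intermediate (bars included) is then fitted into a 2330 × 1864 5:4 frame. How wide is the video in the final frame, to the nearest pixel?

2176 px

First fit — 1.66:1 into 4384×2466 spans the height: 4093.56 × 2466.00.
The 16:9 canvas is width-limited in 2330×1864, giving 2330.00 × 1310.62; scale factor 0.5315.
Applying the same ×0.5315: 4093.56 → 2175.64.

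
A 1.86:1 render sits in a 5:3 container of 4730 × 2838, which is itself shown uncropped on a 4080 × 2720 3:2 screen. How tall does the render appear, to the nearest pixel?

First fit — 1.86:1 into 4730×2838 spans the width: 4730.00 × 2543.01.
5:3 in 4080×2720: fills the width, so the intermediate becomes 4080.00 × 2448.00 — a scale of ×0.8626.
Applying the same ×0.8626: 2543.01 → 2193.55.

2194 px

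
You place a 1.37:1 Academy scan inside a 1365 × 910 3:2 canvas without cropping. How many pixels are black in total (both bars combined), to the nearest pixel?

1.37:1 Academy (1.370) < 3:2 (1.500), so the scan fills the height.
That makes the image 1246.7000 px wide (910 × 1.370).
Black = 1365 − 1246.7000 = 118.3000 px.
Bar area = 118.3000 × 910 ≈ 107653 px.

107653 pixels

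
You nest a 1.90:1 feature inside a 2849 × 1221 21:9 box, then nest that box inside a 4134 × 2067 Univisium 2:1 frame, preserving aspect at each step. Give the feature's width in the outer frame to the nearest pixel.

1.90:1 in 2849×1221: fills the height, so the feature is 2319.90 × 1221.00.
The 21:9 canvas is width-limited in 4134×2067, giving 4134.00 × 1771.71; scale factor 1.4510.
Applying the same ×1.4510: 2319.90 → 3366.26.

3366 px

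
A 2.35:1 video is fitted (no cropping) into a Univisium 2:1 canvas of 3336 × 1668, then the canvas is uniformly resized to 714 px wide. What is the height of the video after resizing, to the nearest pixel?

304 px

Fitted into 3336×1668, the video spans the width; its height is 3336 / 2.350 ≈ 1419.57 px.
Resizing to 714 px wide multiplies everything by 0.2140: 1419.57 → 303.83 px.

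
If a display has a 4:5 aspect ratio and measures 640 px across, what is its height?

640·5/4 = 800.

800 px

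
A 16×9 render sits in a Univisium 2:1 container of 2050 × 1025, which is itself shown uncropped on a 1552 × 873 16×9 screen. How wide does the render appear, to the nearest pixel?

1380 px

First fit — 16×9 into 2050×1025 spans the height: 1822.22 × 1025.00.
Second fit — the Univisium 2:1 canvas into 1552×873 spans the width: 1552.00 × 776.00 (×0.7571 from 2050×1025).
So the render's width is 1822.22 × 0.7571 ≈ 1379.56.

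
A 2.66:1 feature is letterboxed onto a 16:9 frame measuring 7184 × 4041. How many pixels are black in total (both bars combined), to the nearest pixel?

Since 2.660 > 1.778, the feature is width-limited.
The feature is 7184 / 2.660 ≈ 2700.7519 px tall.
Leftover height: 4041 − 2700.7519 = 1340.2481 px.
Bar area = 1340.2481 × 7184 ≈ 9628342 px.

9628342 pixels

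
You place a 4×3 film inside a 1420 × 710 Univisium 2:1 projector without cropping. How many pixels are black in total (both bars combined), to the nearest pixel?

336067 pixels

4×3 is narrower than Univisium 2:1, so it spans the full height.
That makes the image 946.6667 px wide (710 × 4/3).
Black = 1420 − 946.6667 = 473.3333 px.
Across the 710-px span: 473.3333 × 710 ≈ 336067 px.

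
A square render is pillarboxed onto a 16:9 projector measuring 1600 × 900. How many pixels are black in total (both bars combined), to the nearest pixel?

630000 pixels

square (1.000) < 16:9 (1.778), so the render fills the height.
Content width = 900 × 1/1 ≈ 900.0000 px.
Leftover width: 1600 − 900.0000 = 700.0000 px.
Bar area = 700.0000 × 900 ≈ 630000 px.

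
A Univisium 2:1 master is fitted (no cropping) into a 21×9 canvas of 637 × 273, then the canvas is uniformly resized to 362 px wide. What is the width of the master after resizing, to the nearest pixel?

310 px

In the 637×273 frame the master fills the height: width = 273 × 2/1 ≈ 546.00 px.
The frame scales by 362/637 = 0.5683; 546.00 × 0.5683 ≈ 310.29 px.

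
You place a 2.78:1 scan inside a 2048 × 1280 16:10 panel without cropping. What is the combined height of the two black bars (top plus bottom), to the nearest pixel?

Since 2.780 > 1.600, the scan is width-limited.
That makes the image 736.69 px tall (2048 / 2.780).
Black = 1280 − 736.69 = 543.31 px.

543 px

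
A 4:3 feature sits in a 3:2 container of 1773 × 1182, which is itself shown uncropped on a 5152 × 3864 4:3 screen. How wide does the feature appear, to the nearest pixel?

4580 px

Inside the 1773×1182 canvas the feature is height-limited at 1576.00 × 1182.00.
3:2 in 5152×3864: fills the width, so the intermediate becomes 5152.00 × 3434.67 — a scale of ×2.9058.
Applying the same ×2.9058: 1576.00 → 4579.56.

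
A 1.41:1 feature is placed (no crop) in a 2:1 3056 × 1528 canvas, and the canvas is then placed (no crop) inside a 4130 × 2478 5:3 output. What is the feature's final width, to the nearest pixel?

1.41:1 in 3056×1528: fills the height, so the feature is 2154.48 × 1528.00.
2:1 in 4130×2478: fills the width, so the intermediate becomes 4130.00 × 2065.00 — a scale of ×1.3514.
The feature scales with it: width 2154.48 × 1.3514 ≈ 2911.65.

2912 px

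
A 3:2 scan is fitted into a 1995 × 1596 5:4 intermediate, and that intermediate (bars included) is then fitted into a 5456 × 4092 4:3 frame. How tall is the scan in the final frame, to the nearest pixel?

3410 px

Inside the 1995×1596 canvas the scan is width-limited at 1995.00 × 1330.00.
5:4 in 5456×4092: fills the height, so the intermediate becomes 5115.00 × 4092.00 — a scale of ×2.5639.
Applying the same ×2.5639: 1330.00 → 3410.00.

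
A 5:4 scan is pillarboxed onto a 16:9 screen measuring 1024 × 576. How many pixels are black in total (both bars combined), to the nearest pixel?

175104 pixels

5:4 is narrower than 16:9, so it spans the full height.
Content width = 576 × 5/4 ≈ 720.0000 px.
1024 − 720.0000 = 304.0000 px of bars.
That's 304.0000 × 576 ≈ 175104 black pixels.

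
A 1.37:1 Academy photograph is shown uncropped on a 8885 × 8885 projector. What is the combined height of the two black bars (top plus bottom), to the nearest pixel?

1.37:1 Academy is wider than 1:1, so it spans the full width.
Content height = 8885 / 1.370 ≈ 6485.40 px.
Leftover height: 8885 − 6485.40 = 2399.60 px.

2400 px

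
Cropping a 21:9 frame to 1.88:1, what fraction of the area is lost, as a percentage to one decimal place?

1.88:1 is narrower than 21:9, so the crop keeps the full height and trims the width.
(1.880)/(2.333) ≈ 0.806 of the area survives, leaving 19.43% discarded.

19.4%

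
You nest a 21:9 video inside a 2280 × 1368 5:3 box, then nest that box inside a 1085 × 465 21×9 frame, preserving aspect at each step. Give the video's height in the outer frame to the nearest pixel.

332 px

First fit — 21:9 into 2280×1368 spans the width: 2280.00 × 977.14.
5:3 in 1085×465: fills the height, so the intermediate becomes 775.00 × 465.00 — a scale of ×0.3399.
So the video's height is 977.14 × 0.3399 ≈ 332.14.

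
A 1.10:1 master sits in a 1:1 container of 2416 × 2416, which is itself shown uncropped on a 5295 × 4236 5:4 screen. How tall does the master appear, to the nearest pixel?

First fit — 1.10:1 into 2416×2416 spans the width: 2416.00 × 2196.36.
The 1:1 canvas is height-limited in 5295×4236, giving 4236.00 × 4236.00; scale factor 1.7533.
Applying the same ×1.7533: 2196.36 → 3850.91.

3851 px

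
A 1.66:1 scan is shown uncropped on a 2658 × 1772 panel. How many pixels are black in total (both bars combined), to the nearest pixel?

1.66:1 (1.660) > 3×2 (1.500), so the scan fills the width.
The scan is 2658 / 1.660 ≈ 1601.2048 px tall.
Black = 1772 − 1601.2048 = 170.7952 px.
Bar area = 170.7952 × 2658 ≈ 453974 px.

453974 pixels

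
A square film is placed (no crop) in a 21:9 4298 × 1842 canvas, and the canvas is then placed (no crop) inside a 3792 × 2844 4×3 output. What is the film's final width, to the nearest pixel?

square in 4298×1842: fills the height, so the film is 1842.00 × 1842.00.
21:9 in 3792×2844: fills the width, so the intermediate becomes 3792.00 × 1625.14 — a scale of ×0.8823.
Applying the same ×0.8823: 1842.00 → 1625.14.

1625 px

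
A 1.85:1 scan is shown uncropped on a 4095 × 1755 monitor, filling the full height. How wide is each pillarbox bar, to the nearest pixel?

Content width = 1755 × 1.850 ≈ 3246.75 px.
Leftover width: 4095 − 3246.75 = 848.25 px → 424.12 each side.

424 px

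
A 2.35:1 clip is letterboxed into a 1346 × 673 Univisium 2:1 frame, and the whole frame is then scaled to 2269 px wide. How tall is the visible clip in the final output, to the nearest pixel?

966 px

At 1346×673 the clip is width-limited, so height = 1346 / 2.350 ≈ 572.77 px.
Resizing to 2269 px wide multiplies everything by 1.6857: 572.77 → 965.53 px.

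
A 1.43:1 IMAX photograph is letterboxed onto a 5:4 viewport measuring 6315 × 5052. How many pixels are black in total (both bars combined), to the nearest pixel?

4015810 pixels

Since 1.430 > 1.250, the photograph is width-limited.
Content height = 6315 / 1.430 ≈ 4416.0839 px.
Leftover height: 5052 − 4416.0839 = 635.9161 px.
Across the 6315-px span: 635.9161 × 6315 ≈ 4015810 px.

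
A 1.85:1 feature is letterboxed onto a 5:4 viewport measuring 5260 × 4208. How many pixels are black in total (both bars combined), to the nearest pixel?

7178621 pixels

1.85:1 (1.850) > 5:4 (1.250), so the feature fills the width.
That makes the image 2843.2432 px tall (5260 / 1.850).
Black = 4208 − 2843.2432 = 1364.7568 px.
Across the 5260-px span: 1364.7568 × 5260 ≈ 7178621 px.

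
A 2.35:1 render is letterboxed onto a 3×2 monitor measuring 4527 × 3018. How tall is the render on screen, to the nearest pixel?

Since 2.350 > 1.500, the render is width-limited.
The render is 4527 / 2.350 ≈ 1926.38 px tall.

1926 px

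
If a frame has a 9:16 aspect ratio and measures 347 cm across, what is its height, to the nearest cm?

617 cm

347 / 9 × 16 = 616.89.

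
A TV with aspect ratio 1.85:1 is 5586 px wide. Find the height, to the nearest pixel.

At 1.85:1, 5586 / 1.850 ≈ 3019.46.

3019 px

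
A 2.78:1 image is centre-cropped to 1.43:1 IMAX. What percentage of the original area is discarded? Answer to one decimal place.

48.6%

1.43:1 IMAX is narrower than 2.78:1, so the crop keeps the full height and trims the width.
(1.430)/(2.780) ≈ 0.514 of the area survives, leaving 48.56% discarded.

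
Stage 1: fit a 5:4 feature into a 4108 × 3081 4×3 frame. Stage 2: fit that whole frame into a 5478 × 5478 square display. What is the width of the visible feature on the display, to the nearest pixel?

5136 px

5:4 in 4108×3081: fills the height, so the feature is 3851.25 × 3081.00.
The 4×3 canvas is width-limited in 5478×5478, giving 5478.00 × 4108.50; scale factor 1.3335.
So the feature's width is 3851.25 × 1.3335 ≈ 5135.62.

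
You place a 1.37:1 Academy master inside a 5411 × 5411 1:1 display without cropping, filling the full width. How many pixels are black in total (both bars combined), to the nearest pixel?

Content height = 5411 / 1.370 ≈ 3949.6350 px.
Leftover height: 5411 − 3949.6350 = 1461.3650 px.
That's 1461.3650 × 5411 ≈ 7907446 black pixels.

7907446 pixels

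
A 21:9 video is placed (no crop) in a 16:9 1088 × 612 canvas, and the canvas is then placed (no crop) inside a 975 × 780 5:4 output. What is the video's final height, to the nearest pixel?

Inside the 1088×612 canvas the video is width-limited at 1088.00 × 466.29.
Second fit — the 16:9 canvas into 975×780 spans the width: 975.00 × 548.44 (×0.8961 from 1088×612).
So the video's height is 466.29 × 0.8961 ≈ 417.86.

418 px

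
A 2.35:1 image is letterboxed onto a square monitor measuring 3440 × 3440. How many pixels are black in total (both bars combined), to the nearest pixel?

2.35:1 (2.350) > square (1.000), so the image fills the width.
Content height = 3440 / 2.350 ≈ 1463.8298 px.
Black = 3440 − 1463.8298 = 1976.1702 px.
Bar area = 1976.1702 × 3440 ≈ 6798026 px.

6798026 pixels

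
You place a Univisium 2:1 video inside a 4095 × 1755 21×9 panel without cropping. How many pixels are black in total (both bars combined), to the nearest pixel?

1026675 pixels

Univisium 2:1 is narrower than 21×9, so it spans the full height.
That makes the image 3510.0000 px wide (1755 × 2/1).
4095 − 3510.0000 = 585.0000 px of bars.
Bar area = 585.0000 × 1755 ≈ 1026675 px.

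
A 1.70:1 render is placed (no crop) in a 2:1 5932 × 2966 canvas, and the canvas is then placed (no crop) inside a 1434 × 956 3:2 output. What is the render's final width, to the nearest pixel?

First fit — 1.70:1 into 5932×2966 spans the height: 5042.20 × 2966.00.
The 2:1 canvas is width-limited in 1434×956, giving 1434.00 × 717.00; scale factor 0.2417.
So the render's width is 5042.20 × 0.2417 ≈ 1218.90.

1219 px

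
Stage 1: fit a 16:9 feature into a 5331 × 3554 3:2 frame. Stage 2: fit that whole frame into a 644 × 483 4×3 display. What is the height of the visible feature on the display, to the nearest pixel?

362 px

Inside the 5331×3554 canvas the feature is width-limited at 5331.00 × 2998.69.
Second fit — the 3:2 canvas into 644×483 spans the width: 644.00 × 429.33 (×0.1208 from 5331×3554).
Applying the same ×0.1208: 2998.69 → 362.25.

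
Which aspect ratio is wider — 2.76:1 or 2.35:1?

2.76:1

2.76 and 2.35; 2.76 > 2.35.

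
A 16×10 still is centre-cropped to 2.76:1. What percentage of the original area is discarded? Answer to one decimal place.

42.0%

The width stays; only height is cut (since 2.76:1 is wider than 16×10).
Fraction kept = (1.600)/(2.760) ≈ 57.97%, so 42.03% is lost.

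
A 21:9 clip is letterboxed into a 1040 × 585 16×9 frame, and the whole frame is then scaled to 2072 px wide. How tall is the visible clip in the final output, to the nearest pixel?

In the 1040×585 frame the clip fills the width: height = 1040 × 9/21 ≈ 445.71 px.
Scaling 1040 → 2072 is ×1.9923, so the height becomes 445.71 × 1.9923 ≈ 888.00 px.

888 px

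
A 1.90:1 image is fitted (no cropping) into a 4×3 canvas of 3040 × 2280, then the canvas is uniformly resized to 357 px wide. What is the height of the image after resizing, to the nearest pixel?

188 px

In the 3040×2280 frame the image fills the width: height = 3040 / 1.900 ≈ 1600.00 px.
The frame scales by 357/3040 = 0.1174; 1600.00 × 0.1174 ≈ 187.89 px.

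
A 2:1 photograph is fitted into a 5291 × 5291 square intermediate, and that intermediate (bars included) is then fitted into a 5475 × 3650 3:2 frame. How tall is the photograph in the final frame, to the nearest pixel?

1825 px

2:1 in 5291×5291: fills the width, so the photograph is 5291.00 × 2645.50.
The square canvas is height-limited in 5475×3650, giving 3650.00 × 3650.00; scale factor 0.6899.
The photograph scales with it: height 2645.50 × 0.6899 ≈ 1825.00.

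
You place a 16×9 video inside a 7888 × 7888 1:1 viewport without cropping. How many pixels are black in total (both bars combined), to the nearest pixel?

16×9 is wider than 1:1, so it spans the full width.
That makes the image 4437.0000 px tall (7888 × 9/16).
7888 − 4437.0000 = 3451.0000 px of bars.
That's 3451.0000 × 7888 ≈ 27221488 black pixels.

27221488 pixels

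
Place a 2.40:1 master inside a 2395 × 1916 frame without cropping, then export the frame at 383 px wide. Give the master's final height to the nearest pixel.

160 px

At 2395×1916 the master is width-limited, so height = 2395 / 2.400 ≈ 997.92 px.
The frame scales by 383/2395 = 0.1599; 997.92 × 0.1599 ≈ 159.58 px.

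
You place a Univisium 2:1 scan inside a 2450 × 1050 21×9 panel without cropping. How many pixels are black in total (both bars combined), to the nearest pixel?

367500 pixels

Univisium 2:1 (2.000) < 21×9 (2.333), so the scan fills the height.
Content width = 1050 × 2/1 ≈ 2100.0000 px.
2450 − 2100.0000 = 350.0000 px of bars.
Bar area = 350.0000 × 1050 ≈ 367500 px.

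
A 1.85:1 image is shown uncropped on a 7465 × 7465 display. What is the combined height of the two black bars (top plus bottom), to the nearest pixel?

3430 px

Since 1.850 > 1.000, the image is width-limited.
The image is 7465 / 1.850 ≈ 4035.14 px tall.
Black = 7465 − 4035.14 = 3429.86 px.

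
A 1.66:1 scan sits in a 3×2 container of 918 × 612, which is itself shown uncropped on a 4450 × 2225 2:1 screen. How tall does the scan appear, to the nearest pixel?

2011 px

1.66:1 in 918×612: fills the width, so the scan is 918.00 × 553.01.
3×2 in 4450×2225: fills the height, so the intermediate becomes 3337.50 × 2225.00 — a scale of ×3.6356.
Applying the same ×3.6356: 553.01 → 2010.54.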